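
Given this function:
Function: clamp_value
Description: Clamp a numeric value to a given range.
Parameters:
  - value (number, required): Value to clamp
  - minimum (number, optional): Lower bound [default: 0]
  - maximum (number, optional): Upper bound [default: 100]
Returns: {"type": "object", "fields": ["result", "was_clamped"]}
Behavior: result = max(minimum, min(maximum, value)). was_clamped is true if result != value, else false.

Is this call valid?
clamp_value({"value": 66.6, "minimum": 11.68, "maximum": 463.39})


Checking all required parameters present and types match... All valid.
Valid


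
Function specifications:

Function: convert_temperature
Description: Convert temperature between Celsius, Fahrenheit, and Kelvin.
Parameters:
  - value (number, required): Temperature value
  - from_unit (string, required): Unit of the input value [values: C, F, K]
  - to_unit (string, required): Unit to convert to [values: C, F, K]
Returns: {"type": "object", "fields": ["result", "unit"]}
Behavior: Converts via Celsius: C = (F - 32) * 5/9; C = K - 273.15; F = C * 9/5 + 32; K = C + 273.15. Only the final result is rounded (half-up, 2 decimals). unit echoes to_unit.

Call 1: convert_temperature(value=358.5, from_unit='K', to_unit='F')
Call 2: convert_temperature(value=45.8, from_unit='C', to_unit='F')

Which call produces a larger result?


Call 1:
  To C: 358.5 - 273.15 = 85.35
  To F: 85.35 * 9/5 + 32 = 185.63
  Round to 2 decimals: 185.63
  -> 185.63 F
Call 2:
  Input already in C: 45.8
  To F: 45.8 * 9/5 + 32 = 114.44
  Round to 2 decimals: 114.44
  -> 114.44 F
Call 1 (185.63 F)


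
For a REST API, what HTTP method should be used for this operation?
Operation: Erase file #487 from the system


GET = read, POST = create, PUT = update/replace, DELETE = remove
This operation is a removal.
DELETE


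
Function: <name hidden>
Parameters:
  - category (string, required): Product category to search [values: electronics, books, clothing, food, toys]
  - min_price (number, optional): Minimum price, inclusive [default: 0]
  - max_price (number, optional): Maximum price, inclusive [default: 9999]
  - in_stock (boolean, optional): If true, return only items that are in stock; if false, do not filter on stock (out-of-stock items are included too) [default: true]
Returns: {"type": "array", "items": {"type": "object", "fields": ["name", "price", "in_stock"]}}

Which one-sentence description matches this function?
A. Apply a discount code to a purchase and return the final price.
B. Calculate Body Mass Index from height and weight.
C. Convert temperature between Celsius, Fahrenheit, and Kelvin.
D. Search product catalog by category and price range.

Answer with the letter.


Parameters category, min_price, max_price, in_stock and return "array" fit: Search product catalog by category and price range.
D


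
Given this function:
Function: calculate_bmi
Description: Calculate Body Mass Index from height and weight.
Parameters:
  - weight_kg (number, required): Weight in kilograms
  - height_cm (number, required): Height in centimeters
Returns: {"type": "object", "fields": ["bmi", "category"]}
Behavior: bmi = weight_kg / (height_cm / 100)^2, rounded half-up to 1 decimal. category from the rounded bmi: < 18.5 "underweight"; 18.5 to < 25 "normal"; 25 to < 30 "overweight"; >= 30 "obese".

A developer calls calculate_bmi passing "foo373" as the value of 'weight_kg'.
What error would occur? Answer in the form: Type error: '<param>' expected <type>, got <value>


Spec: 'weight_kg' is declared as number; "foo373" is a string.
Type error: 'weight_kg' expected number, got "foo373"


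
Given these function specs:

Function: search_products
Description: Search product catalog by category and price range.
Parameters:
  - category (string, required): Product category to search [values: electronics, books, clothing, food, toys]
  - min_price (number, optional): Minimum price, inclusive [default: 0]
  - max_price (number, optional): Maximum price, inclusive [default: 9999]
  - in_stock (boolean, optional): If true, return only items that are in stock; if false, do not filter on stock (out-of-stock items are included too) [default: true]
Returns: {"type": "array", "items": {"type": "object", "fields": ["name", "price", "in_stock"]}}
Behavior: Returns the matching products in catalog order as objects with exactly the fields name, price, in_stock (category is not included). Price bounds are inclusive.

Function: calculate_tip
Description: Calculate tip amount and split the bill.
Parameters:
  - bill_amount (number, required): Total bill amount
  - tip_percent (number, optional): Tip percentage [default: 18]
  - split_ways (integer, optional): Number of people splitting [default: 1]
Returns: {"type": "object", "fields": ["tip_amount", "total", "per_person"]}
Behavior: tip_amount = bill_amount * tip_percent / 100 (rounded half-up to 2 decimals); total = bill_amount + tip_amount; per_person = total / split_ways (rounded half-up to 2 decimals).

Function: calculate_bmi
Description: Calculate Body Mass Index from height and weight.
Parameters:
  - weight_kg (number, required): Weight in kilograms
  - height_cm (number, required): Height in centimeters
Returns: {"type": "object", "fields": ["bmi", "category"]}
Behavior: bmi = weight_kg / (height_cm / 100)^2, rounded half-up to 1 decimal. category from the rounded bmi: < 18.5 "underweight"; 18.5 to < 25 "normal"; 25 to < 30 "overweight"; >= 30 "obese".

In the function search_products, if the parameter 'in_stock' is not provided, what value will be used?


The search_products spec declares:
  - in_stock (boolean, optional): If true, return only items that are in stock; if false, do not filter on stock (out-of-stock items are included too) [default: true]
Default:
true


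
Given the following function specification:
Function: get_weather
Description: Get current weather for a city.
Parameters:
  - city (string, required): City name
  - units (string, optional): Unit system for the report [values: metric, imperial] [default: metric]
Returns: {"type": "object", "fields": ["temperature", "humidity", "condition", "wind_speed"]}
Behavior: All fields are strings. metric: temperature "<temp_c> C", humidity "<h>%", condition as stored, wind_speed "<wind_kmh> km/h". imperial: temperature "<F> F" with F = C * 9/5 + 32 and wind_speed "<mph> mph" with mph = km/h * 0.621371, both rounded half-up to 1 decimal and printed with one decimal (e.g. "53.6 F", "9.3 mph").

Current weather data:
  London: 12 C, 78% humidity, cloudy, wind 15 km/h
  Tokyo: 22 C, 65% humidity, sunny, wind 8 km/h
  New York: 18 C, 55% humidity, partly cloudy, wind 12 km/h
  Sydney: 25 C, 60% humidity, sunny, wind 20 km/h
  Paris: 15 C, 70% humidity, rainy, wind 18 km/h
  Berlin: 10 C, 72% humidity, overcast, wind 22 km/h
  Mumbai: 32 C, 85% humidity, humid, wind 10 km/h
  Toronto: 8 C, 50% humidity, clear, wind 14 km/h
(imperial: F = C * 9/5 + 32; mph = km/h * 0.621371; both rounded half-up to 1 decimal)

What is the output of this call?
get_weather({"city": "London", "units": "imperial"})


London record: 12 C, 78%, cloudy, 15 km/h
imperial: temperature = 12 * 9/5 + 32 = 53.6 -> 53.6 F
imperial: wind_speed = 15 * 0.621371 = 9.320565 -> 9.3 mph
Output:
{"temperature": "53.6 F", "humidity": "78%", "condition": "cloudy", "wind_speed": "9.3 mph"}


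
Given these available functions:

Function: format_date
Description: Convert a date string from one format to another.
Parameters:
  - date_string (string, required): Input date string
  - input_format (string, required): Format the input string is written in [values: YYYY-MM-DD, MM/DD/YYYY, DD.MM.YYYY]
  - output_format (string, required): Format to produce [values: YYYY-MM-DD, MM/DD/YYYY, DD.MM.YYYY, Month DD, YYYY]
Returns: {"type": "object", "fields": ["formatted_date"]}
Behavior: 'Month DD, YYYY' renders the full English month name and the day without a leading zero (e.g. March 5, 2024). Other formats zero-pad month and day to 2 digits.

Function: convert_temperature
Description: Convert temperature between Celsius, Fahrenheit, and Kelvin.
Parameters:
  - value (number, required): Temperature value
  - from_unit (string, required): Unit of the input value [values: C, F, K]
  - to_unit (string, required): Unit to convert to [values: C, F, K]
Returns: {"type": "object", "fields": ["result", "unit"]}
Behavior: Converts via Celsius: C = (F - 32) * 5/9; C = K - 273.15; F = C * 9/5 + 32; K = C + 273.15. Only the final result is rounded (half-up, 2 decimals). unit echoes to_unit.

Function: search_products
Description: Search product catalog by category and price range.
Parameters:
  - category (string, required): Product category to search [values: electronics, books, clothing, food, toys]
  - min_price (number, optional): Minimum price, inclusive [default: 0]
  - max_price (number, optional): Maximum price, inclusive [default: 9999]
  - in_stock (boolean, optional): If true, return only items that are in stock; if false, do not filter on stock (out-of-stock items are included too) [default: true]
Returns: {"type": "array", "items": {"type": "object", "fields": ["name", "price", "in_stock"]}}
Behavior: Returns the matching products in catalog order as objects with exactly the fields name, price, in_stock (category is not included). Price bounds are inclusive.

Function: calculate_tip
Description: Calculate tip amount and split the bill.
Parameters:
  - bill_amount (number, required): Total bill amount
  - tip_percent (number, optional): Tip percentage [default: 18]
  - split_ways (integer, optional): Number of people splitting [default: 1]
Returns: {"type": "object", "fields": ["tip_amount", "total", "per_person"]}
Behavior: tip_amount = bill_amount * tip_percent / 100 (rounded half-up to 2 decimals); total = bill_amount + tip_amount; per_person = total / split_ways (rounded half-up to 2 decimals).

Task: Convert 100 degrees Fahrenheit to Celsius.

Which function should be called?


The task needs a function whose description is: Convert temperature between Celsius, Fahrenheit, and Kelvin.
convert_temperature


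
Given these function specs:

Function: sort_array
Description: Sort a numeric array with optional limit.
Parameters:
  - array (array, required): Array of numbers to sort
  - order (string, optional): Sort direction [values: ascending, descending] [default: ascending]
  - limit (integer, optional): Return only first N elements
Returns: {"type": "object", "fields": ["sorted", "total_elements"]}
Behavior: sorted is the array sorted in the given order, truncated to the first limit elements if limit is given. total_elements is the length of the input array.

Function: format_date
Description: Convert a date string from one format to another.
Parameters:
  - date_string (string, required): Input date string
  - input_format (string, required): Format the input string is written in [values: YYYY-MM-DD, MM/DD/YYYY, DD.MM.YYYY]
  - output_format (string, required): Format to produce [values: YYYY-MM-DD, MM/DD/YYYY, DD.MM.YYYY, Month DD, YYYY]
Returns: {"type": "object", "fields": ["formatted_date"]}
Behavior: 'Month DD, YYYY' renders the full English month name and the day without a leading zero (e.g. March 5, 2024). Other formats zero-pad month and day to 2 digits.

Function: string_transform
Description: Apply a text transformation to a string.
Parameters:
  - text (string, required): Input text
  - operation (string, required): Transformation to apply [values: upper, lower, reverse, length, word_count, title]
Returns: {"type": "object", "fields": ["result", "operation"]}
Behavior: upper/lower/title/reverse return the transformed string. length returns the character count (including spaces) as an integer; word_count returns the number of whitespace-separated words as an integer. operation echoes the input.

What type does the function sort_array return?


The sort_array spec declares Returns: {"type": "object", "fields": ["sorted", "total_elements"]}
Type:
object


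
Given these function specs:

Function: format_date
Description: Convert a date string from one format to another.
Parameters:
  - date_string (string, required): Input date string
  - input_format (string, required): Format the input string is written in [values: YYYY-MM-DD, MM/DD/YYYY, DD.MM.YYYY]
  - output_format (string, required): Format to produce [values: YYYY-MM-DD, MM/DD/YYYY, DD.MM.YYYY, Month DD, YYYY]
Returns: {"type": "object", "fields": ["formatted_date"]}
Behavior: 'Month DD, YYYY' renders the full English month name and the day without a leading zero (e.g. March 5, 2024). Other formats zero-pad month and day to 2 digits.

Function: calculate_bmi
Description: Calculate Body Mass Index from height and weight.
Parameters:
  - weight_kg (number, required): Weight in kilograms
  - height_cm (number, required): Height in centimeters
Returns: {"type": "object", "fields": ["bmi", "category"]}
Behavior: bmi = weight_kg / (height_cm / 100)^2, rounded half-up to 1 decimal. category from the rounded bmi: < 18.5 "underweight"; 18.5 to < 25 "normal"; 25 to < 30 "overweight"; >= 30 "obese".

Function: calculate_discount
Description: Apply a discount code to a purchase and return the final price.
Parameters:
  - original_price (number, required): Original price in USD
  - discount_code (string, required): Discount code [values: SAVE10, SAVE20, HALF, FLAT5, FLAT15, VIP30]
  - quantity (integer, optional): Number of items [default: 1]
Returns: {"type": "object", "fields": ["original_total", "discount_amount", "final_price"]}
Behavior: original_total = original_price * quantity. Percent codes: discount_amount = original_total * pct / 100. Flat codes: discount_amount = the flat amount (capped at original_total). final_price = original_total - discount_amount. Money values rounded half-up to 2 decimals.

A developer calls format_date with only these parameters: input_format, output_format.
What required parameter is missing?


Required parameters: date_string, input_format, output_format
Provided: input_format, output_format
Missing: date_string
date_string


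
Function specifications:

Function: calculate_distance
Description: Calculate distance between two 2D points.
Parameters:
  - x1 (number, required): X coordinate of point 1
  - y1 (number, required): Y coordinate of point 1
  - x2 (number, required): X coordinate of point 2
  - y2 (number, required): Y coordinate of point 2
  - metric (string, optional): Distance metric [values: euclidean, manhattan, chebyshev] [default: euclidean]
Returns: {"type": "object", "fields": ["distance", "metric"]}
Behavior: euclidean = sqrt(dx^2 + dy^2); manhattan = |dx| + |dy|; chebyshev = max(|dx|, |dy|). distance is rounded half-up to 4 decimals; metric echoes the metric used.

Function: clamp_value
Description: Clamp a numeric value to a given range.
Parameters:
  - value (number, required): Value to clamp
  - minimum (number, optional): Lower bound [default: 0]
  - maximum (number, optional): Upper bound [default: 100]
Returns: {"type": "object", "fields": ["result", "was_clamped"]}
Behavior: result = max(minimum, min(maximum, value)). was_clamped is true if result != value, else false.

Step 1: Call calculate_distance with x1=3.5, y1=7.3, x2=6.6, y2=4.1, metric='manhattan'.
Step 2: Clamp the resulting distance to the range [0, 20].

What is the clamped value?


Step 1: calculate_distance (manhattan)
  |dx| = |6.6 - 3.5| = 3.1; |dy| = |4.1 - 7.3| = 3.2
  manhattan: 3.1 + 3.2 = 6.3
  Round to 4 decimals: 6.3
  -> distance = 6.3
Step 2: clamp_value(value=6.3, minimum=0, maximum=20)
  result = max(0, min(20, 6.3)) = max(0, 6.3) = 6.3
  was_clamped = (6.3 != 6.3) = false
  -> result = 6.3
6.3


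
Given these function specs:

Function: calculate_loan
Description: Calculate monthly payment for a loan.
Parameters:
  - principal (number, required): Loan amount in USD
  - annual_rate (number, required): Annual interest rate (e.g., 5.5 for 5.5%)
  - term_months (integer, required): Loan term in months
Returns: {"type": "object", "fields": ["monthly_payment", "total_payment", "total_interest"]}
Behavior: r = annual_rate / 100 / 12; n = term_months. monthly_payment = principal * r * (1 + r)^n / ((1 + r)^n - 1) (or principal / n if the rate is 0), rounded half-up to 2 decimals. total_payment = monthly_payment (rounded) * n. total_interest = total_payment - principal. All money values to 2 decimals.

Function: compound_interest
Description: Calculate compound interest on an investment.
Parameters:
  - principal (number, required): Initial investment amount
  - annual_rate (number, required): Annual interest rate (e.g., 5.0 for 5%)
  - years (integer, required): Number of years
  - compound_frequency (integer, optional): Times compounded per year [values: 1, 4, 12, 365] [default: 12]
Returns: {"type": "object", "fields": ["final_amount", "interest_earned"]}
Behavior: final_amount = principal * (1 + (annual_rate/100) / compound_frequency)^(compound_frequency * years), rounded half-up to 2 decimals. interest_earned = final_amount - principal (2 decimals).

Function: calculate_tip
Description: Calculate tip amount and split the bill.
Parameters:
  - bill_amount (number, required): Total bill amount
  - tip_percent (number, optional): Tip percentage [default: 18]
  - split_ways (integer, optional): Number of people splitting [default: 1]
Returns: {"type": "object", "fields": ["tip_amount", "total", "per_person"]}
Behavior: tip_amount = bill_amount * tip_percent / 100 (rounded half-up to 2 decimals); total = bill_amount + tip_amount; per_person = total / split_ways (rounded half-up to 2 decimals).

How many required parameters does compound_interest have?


Parameters of compound_interest: principal (required), annual_rate (required), years (required), compound_frequency (optional)
Required count:
3


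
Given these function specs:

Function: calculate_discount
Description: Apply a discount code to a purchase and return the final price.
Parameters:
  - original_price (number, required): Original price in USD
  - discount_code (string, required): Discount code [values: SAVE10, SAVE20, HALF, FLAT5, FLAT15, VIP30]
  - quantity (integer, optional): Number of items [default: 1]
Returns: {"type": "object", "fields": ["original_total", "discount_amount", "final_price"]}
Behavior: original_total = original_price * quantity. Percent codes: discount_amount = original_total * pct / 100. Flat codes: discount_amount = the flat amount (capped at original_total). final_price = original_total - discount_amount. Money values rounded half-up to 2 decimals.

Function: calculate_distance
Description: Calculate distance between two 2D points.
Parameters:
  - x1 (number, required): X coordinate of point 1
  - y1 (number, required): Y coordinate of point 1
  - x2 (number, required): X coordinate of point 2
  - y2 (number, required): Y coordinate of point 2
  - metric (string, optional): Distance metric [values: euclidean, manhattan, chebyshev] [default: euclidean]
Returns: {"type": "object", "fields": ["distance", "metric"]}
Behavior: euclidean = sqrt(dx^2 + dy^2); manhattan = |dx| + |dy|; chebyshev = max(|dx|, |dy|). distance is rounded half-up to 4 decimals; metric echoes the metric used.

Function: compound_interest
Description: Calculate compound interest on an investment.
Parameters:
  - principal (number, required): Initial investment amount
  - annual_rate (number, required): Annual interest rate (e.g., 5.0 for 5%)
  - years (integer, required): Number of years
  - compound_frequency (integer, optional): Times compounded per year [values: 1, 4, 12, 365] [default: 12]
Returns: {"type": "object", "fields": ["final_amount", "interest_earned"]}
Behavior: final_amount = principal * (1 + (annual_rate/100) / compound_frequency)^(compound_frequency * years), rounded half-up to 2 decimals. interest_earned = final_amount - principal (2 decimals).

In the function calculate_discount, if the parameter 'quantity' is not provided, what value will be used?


The calculate_discount spec declares:
  - quantity (integer, optional): Number of items [default: 1]
Default:
1


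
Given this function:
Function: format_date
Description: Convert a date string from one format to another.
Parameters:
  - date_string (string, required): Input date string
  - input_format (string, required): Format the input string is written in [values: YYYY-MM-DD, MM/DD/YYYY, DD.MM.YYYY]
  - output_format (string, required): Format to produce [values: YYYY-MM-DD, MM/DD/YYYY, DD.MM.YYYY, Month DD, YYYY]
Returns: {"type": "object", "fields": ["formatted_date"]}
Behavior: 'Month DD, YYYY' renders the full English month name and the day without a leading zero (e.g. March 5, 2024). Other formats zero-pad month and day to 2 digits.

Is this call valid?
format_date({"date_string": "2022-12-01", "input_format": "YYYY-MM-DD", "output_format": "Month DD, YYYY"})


Checking all required parameters present and types match... All valid.
Valid


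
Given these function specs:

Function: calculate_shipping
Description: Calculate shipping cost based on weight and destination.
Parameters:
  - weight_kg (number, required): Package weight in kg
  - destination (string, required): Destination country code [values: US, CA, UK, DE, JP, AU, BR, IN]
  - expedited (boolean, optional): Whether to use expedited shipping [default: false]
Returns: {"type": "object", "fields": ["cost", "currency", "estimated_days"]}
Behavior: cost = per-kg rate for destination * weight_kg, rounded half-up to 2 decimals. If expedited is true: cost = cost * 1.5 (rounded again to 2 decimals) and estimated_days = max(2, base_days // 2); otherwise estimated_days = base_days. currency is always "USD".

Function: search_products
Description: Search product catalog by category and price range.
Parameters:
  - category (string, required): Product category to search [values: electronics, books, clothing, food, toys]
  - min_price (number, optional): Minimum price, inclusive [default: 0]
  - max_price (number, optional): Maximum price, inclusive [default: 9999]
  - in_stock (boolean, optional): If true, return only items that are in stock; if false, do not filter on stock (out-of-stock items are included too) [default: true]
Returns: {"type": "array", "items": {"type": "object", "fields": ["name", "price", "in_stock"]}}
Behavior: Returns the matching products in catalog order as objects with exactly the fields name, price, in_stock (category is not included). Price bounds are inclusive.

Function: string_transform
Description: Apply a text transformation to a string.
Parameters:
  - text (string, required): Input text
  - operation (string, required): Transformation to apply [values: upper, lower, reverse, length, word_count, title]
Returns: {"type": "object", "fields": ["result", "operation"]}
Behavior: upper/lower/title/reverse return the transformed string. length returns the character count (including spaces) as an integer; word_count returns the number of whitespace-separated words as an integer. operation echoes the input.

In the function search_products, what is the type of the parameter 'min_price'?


The search_products spec declares:
  - min_price (number, optional): Minimum price, inclusive [default: 0]
Type:
number


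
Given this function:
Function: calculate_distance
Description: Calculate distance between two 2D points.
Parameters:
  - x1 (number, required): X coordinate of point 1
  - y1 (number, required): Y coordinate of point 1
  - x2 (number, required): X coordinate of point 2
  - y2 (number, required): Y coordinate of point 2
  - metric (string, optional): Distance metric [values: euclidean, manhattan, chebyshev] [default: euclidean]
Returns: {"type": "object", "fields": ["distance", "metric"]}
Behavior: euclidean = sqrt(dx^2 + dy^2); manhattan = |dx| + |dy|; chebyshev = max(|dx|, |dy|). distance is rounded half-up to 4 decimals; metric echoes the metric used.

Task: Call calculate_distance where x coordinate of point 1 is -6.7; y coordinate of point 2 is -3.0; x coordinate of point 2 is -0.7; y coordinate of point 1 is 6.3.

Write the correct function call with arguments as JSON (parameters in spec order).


Mapping each described value to its parameter name:
  'X coordinate of point 1' -> x1 = -6.7
  'Y coordinate of point 2' -> y2 = -3.0
  'X coordinate of point 2' -> x2 = -0.7
  'Y coordinate of point 1' -> y1 = 6.3
calculate_distance({"x1": -6.7, "y1": 6.3, "x2": -0.7, "y2": -3.0})


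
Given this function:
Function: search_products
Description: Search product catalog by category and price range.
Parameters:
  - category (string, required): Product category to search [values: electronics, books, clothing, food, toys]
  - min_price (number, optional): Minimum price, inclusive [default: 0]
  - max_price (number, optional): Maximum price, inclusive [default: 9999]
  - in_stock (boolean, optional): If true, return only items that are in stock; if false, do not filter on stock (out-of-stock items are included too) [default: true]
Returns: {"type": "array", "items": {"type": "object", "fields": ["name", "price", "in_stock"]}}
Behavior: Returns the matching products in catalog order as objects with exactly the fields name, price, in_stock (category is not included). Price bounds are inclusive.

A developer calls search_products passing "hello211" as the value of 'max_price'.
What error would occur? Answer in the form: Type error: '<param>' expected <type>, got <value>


Spec: 'max_price' is declared as number; "hello211" is a string.
Type error: 'max_price' expected number, got "hello211"


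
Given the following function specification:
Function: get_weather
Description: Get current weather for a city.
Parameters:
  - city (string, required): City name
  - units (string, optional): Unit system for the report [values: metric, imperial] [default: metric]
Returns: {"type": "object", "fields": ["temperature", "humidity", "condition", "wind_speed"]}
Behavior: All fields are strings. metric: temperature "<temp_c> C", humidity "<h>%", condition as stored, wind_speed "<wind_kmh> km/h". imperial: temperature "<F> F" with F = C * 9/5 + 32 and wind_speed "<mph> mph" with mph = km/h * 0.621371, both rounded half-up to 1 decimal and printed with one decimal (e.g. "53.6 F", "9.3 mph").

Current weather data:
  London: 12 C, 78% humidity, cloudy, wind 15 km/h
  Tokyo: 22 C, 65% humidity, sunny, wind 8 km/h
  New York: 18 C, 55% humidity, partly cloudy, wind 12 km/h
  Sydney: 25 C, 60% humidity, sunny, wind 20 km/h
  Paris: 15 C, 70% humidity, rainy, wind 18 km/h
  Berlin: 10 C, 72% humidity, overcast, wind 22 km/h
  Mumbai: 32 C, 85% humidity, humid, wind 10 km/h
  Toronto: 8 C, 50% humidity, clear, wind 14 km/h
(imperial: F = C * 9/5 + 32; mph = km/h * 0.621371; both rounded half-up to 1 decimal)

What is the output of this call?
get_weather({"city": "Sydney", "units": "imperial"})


Sydney record: 25 C, 60%, sunny, 20 km/h
imperial: temperature = 25 * 9/5 + 32 = 77 -> 77.0 F
imperial: wind_speed = 20 * 0.621371 = 12.42742 -> 12.4 mph
Output:
{"temperature": "77.0 F", "humidity": "60%", "condition": "sunny", "wind_speed": "12.4 mph"}


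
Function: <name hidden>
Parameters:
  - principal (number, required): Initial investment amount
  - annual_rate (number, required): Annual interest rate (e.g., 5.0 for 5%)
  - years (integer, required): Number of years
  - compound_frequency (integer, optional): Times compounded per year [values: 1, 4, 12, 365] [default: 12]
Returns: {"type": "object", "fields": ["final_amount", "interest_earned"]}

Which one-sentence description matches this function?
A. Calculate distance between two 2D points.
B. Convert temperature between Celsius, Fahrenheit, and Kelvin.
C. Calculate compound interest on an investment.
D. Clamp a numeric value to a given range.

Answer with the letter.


Parameters principal, annual_rate, years, compound_frequency and return ["final_amount", "interest_earned"] fit: Calculate compound interest on an investment.
C


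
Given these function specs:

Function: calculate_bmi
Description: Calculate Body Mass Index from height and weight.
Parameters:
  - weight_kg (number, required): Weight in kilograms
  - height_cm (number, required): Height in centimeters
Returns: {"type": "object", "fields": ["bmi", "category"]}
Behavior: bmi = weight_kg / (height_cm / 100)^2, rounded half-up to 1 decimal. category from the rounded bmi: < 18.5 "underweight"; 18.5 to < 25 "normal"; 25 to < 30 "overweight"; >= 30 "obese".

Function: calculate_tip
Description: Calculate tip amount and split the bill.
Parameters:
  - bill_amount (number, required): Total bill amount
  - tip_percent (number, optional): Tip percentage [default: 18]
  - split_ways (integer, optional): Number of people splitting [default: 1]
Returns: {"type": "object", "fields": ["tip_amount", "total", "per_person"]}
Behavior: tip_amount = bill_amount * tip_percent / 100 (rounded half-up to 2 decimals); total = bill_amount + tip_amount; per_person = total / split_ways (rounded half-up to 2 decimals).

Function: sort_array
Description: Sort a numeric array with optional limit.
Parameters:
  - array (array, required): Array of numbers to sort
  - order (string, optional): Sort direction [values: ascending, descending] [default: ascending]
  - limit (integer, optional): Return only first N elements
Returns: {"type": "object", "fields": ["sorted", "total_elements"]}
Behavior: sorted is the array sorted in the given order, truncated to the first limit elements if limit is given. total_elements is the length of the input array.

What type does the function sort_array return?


The sort_array spec declares Returns: {"type": "object", "fields": ["sorted", "total_elements"]}
Type:
object


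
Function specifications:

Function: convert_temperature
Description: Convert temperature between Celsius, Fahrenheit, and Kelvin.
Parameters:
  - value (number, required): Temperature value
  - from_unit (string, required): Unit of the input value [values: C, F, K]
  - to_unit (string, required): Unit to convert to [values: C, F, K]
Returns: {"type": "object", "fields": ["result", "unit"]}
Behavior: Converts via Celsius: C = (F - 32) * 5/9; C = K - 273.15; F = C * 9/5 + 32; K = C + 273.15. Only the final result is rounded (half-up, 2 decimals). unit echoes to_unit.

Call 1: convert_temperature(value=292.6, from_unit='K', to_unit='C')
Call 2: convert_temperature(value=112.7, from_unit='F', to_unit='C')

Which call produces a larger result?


Call 1:
  To C: 292.6 - 273.15 = 19.45
  Target is C: 19.45
  Round to 2 decimals: 19.45
  -> 19.45 C
Call 2:
  To C: (112.7 - 32) * 5/9 = 44.833333
  Target is C: 44.833333
  Round to 2 decimals: 44.83
  -> 44.83 C
Call 2 (44.83 C)


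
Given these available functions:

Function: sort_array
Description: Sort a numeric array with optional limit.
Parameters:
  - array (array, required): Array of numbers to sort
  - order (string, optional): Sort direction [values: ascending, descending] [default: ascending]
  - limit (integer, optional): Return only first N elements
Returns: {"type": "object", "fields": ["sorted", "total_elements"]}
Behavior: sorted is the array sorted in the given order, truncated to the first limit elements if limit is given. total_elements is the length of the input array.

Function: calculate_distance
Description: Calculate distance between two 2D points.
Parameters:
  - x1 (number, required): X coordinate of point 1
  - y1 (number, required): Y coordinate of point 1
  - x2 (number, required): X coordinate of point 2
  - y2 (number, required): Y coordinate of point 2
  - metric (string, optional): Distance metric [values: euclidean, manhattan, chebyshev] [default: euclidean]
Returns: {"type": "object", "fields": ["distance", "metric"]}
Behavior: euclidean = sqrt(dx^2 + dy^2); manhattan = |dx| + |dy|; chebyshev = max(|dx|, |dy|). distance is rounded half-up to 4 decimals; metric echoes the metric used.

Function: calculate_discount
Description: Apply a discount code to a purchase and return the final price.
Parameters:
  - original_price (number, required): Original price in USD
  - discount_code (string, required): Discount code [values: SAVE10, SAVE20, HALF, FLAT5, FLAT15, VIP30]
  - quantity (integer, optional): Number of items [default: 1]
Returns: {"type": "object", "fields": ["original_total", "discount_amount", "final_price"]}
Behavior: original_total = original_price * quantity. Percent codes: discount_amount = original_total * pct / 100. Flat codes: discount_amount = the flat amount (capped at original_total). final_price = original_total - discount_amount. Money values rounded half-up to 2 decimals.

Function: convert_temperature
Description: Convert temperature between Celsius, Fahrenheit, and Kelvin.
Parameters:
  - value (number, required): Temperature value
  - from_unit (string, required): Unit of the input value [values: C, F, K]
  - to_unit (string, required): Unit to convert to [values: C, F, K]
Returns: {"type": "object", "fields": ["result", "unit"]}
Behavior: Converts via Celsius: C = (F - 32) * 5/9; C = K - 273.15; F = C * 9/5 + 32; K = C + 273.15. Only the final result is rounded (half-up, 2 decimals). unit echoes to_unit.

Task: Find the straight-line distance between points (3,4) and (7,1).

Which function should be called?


The task needs a function whose description is: Calculate distance between two 2D points.
calculate_distance


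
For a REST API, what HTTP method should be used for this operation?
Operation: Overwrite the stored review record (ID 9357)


GET = read, POST = create, PUT = update/replace, DELETE = remove
This operation is an update/replace.
PUT


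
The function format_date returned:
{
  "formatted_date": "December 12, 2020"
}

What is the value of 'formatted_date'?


December 12, 2020


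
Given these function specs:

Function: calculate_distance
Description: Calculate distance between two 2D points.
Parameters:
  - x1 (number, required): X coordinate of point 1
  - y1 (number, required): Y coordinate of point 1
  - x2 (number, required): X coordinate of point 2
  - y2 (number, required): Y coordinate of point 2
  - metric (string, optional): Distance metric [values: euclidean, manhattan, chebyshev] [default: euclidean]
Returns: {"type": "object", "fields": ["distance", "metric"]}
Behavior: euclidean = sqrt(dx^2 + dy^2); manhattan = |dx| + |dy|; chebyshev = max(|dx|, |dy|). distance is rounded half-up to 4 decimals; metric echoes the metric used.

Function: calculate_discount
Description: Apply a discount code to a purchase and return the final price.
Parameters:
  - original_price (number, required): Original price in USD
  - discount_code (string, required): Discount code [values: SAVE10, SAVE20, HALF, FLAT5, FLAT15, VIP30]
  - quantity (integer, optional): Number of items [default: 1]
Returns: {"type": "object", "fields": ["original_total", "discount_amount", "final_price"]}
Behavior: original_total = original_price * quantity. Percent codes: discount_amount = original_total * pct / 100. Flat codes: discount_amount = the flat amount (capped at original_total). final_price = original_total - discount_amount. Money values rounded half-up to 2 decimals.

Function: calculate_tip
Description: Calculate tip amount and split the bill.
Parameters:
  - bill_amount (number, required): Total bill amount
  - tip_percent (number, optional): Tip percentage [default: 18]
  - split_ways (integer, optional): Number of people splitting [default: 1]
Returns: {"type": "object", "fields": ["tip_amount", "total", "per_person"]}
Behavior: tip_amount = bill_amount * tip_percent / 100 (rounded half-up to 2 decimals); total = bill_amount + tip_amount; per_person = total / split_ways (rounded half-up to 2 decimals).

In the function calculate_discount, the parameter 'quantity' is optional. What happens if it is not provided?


The calculate_discount spec declares:
  - quantity (integer, optional): Number of items [default: 1]
It defaults to 1


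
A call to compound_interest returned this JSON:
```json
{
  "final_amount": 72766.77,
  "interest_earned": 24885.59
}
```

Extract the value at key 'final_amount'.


72766.77


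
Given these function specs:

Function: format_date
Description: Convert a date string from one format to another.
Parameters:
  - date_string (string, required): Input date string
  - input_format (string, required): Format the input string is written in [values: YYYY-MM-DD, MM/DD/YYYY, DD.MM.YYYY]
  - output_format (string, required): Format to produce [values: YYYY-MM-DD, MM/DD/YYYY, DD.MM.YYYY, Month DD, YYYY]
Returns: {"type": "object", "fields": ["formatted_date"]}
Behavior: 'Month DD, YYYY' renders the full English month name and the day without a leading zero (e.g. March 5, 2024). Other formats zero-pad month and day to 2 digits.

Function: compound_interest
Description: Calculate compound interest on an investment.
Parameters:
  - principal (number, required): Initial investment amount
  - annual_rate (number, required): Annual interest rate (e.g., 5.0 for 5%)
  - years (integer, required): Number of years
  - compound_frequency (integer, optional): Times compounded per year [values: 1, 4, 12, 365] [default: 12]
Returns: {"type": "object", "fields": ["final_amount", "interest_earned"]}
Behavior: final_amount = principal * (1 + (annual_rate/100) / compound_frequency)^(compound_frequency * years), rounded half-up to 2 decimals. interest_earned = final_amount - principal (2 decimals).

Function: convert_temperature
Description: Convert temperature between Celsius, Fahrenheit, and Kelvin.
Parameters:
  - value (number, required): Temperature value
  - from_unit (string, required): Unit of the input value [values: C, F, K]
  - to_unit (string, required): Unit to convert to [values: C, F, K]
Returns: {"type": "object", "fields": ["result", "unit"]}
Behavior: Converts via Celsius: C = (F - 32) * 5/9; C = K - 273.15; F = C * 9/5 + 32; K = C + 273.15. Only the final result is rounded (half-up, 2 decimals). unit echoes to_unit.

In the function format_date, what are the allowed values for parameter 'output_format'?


The format_date spec declares:
  - output_format (string, required): Format to produce [values: YYYY-MM-DD, MM/DD/YYYY, DD.MM.YYYY, Month DD, YYYY]
Allowed values:
YYYY-MM-DD, MM/DD/YYYY, DD.MM.YYYY, Month DD, YYYY


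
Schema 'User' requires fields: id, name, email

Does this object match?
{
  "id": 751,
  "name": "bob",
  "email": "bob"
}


Checking required fields... All present.
Valid - all required fields present


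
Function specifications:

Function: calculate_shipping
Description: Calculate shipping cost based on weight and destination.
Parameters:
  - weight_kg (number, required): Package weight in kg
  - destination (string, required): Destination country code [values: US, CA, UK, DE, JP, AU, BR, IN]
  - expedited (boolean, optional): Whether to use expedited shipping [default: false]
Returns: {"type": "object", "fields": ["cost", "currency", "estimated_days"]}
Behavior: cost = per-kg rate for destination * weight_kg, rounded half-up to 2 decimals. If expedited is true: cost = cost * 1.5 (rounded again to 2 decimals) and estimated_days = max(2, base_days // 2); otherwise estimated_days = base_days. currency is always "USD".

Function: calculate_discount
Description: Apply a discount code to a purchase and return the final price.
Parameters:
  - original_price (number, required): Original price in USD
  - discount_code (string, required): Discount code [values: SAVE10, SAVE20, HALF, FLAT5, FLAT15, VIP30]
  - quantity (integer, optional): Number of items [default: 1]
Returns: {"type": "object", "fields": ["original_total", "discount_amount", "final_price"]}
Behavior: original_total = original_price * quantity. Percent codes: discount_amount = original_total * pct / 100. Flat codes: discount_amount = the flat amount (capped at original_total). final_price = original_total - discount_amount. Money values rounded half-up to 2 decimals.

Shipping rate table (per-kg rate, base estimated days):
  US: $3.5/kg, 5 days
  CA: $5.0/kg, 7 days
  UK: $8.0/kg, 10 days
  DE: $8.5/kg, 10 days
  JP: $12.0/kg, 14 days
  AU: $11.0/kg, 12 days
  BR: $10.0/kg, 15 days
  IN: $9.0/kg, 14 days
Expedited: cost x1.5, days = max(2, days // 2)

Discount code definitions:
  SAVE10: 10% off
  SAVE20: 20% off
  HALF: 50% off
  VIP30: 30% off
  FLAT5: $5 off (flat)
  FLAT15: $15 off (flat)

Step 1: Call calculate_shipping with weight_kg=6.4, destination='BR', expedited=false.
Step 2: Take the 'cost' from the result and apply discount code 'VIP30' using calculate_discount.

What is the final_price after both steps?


Step 1: calculate_shipping(weight_kg=6.4, destination=BR, expedited=false)
  Rate for BR: $10.0/kg, base 15 days
  cost = 10.0 * 6.4 = 64 -> 64.00
  expedited not set/false: estimated_days = 15
  -> cost = 64.00 USD
Step 2: calculate_discount(original_price=64.0, discount_code=VIP30, quantity=1)
  original_total = 64.0 * 1 = 64.00
  VIP30 = 30% off: discount_amount = 64.00 * 30/100 = 19.2 -> 19.20
  final_price = 64.00 - 19.20 = 44.80
  -> final_price = 44.80
$44.80
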